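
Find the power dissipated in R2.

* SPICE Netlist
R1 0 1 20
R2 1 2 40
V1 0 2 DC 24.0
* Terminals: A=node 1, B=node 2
Nodal analysis, taking node 2 as the 0 V reference.
Source V1 fixes V_0 = 24 V.
KCL at each unknown node (sum of currents leaving = 0; resistances in Ω):
  Node 1: (V_1 - 24)/20 + (V_1 - 0)/40 = 0
Collecting terms: 0.075 × V_1 = 1.2  =>  V_1 = 16 V
I_R2 = (V_1 - V_2)/R2 = (16 - 0)/40 = 0.4 A
P_R2 = I_R2² × R2 = (0.4)² × 40 = 6.4 W

Final answer: 6.4 W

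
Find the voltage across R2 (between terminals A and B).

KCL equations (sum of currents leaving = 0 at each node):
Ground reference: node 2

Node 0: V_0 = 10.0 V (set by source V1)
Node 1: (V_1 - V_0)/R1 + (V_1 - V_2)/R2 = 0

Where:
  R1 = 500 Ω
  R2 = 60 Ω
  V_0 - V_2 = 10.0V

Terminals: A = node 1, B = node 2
R1 and R2 are in series across V1 (node 0 → node 1 → node 2), and the output A–B is taken across R2, so this is a voltage divider.
Series current: I = V1/(R1 + R2) = 10/(500 + 60) = 10/560 = 0.01786 A
V_R2 = I × R2 = V1 × R2/(R1 + R2) = 10 × 60/560 = 1.071 V

Final answer: 1.071 V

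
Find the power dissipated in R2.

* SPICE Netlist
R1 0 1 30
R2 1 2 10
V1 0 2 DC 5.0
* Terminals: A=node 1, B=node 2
Nodal analysis, taking node 2 as the 0 V reference.
Source V1 fixes V_0 = 5 V.
KCL at each unknown node (sum of currents leaving = 0; resistances in Ω):
  Node 1: (V_1 - 5)/30 + (V_1 - 0)/10 = 0
Collecting terms: 0.1333 × V_1 = 0.1667  =>  V_1 = 1.25 V
I_R2 = (V_1 - V_2)/R2 = (1.25 - 0)/10 = 0.125 A
P_R2 = I_R2² × R2 = (0.125)² × 10 = 0.1562 W

Final answer: 0.1562 W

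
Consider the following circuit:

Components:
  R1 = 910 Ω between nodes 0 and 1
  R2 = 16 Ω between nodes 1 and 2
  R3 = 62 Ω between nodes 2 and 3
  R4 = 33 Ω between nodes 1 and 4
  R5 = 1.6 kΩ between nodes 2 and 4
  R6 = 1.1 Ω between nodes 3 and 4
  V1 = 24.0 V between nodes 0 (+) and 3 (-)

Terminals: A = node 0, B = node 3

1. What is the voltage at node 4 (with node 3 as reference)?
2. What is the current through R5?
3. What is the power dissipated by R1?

Nodal analysis, taking node 3 as the 0 V reference.
Source V1 fixes V_0 = 24 V.
KCL at each unknown node (sum of currents leaving = 0; resistances in Ω):
  Node 1: (V_1 - 24)/910 + (V_1 - V_2)/16 + (V_1 - V_4)/33 = 0
  Node 2: (V_2 - V_1)/16 + (V_2 - 0)/62 + (V_2 - V_4)/1600 = 0
  Node 4: (V_4 - V_1)/33 + (V_4 - V_2)/1600 + (V_4 - 0)/1.1 = 0
Collecting terms (coefficients in siemens):
  0.0939·V_1 - 0.0625·V_2 - 0.0303·V_4 = 0.02637
  0.07925·V_2 - 0.0625·V_1 - 0.000625·V_4 = 0
  0.94·V_4 - 0.0303·V_1 - 0.000625·V_2 = 0
Solving these 3 simultaneous equations (Gaussian elimination) gives:
  V_1 = 0.6048 V, V_2 = 0.4771 V, V_4 = 0.01981 V
Part 1:
  Read off the nodal solution: V_4 = 0.01981 V
Part 2:
  I_R5 = (V_2 - V_4)/R5 = (0.4771 - 0.01981)/1600 = 0.0002858 A
  Magnitude: I_R5 = 0.0002858 A
Part 3:
  I_R1 = (V_0 - V_1)/R1 = (24 - 0.6048)/910 = 0.02571 A
  P_R1 = I_R1² × R1 = (0.02571)² × 910 = 0.6015 W

Final answers:
1. V_4 = 0.01981 V
2. I_R5 = 0.0002858 A
3. P_R1 = 0.6015 W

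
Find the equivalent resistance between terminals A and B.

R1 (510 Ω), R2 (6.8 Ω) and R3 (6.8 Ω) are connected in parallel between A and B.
Reduce the network between node 0 (A) and node 1 (B) by series/parallel combination:
  Rp1 = R1 ‖ R2 ‖ R3 (parallel, all between nodes 0 and 1) = 1/(1/510 + 1/6.8 + 1/6.8) = 3.377 Ω
R_eq = 3.377 Ω

Final answer: 3.377 Ω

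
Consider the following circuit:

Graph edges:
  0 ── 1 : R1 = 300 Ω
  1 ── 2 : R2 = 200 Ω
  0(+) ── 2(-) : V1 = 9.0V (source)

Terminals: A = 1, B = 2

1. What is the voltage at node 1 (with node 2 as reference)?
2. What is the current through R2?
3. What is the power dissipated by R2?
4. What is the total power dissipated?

Nodal analysis, taking node 2 as the 0 V reference.
Source V1 fixes V_0 = 9 V.
KCL at each unknown node (sum of currents leaving = 0; resistances in Ω):
  Node 1: (V_1 - 9)/300 + (V_1 - 0)/200 = 0
Collecting terms: 0.008333 × V_1 = 0.03  =>  V_1 = 3.6 V
Part 1:
  Read off the nodal solution: V_1 = 3.6 V
Part 2:
  I_R2 = (V_1 - V_2)/R2 = (3.6 - 0)/200 = 0.018 A
  Magnitude: I_R2 = 0.018 A
Part 3:
  I_R2 = (V_1 - V_2)/R2 = (3.6 - 0)/200 = 0.018 A
  P_R2 = I_R2² × R2 = (0.018)² × 200 = 0.0648 W
Part 4:
  Power in each resistor, P = (ΔV)²/R:
    P_R1 = (9 - 3.6)²/300 = 0.0972 W
    P_R2 = (3.6 - 0)²/200 = 0.0648 W
  P_total = P_R1 + P_R2 = 0.162 W

Final answers:
1. V_1 = 3.6 V
2. I_R2 = 0.018 A
3. P_R2 = 0.0648 W
4. P_total = 0.162 W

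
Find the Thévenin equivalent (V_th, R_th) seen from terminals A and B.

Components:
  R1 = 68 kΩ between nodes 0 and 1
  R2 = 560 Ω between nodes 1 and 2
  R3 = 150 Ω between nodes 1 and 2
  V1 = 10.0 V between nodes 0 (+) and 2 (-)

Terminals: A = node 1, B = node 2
Step 1 — V_th is the open-circuit voltage V_A - V_B (nothing connected across the terminals).
Nodal analysis, taking node 2 as the 0 V reference.
Source V1 fixes V_0 = 10 V.
KCL at each unknown node (sum of currents leaving = 0; resistances in Ω):
  Node 1: (V_1 - 10)/68000 + (V_1 - 0)/560 + (V_1 - 0)/150 = 0
Collecting terms: 0.008467 × V_1 = 0.0001471  =>  V_1 = 0.01737 V
V_th = V_1 - V_2 = 0.01737 - 0 = 0.01737 V
Step 2 — R_th: zero the source — replace V1 by a short circuit (node 2 merges into node 0) — and find the resistance seen between A (node 1) and B (node 0).
Reduce the network between node 1 (A) and node 0 (B) by series/parallel combination:
  Rp1 = R1 ‖ R2 ‖ R3 (parallel, all between nodes 0 and 1) = 1/(1/68000 + 1/560 + 1/150) = 118.1 Ω
R_th = 118.1 Ω

Final answer: V_th = 0.01737 V, R_th = 118.1 Ω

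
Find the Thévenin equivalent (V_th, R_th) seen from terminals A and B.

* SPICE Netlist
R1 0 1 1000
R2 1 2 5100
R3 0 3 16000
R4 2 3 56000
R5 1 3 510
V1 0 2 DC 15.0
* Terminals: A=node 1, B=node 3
Step 1 — V_th is the open-circuit voltage V_A - V_B (nothing connected across the terminals).
Nodal analysis, taking node 2 as the 0 V reference.
Source V1 fixes V_0 = 15 V.
KCL at each unknown node (sum of currents leaving = 0; resistances in Ω):
  Node 1: (V_1 - 15)/1000 + (V_1 - 0)/5100 + (V_1 - V_3)/510 = 0
  Node 3: (V_3 - 15)/16000 + (V_3 - 0)/56000 + (V_3 - V_1)/510 = 0
Collecting terms (coefficients in siemens):
  0.003157·V_1 - 0.001961·V_3 = 0.015
  0.002041·V_3 - 0.001961·V_1 = 0.0009375
Determinant D = (0.003157)(0.002041) - (-0.001961)(-0.001961) = 0.000002599
V_1 = [(0.015)(0.002041) - (-0.001961)(0.0009375)]/D = 12.49 V
V_3 = [(0.003157)(0.0009375) - (0.015)(-0.001961)]/D = 12.46 V
V_th = V_1 - V_3 = 12.49 - 12.46 = 0.03233 V
Step 2 — R_th: zero the source — replace V1 by a short circuit (node 2 merges into node 0) — and find the resistance seen between A (node 1) and B (node 3).
Reduce the network between node 1 (A) and node 3 (B) by series/parallel combination:
  Rp1 = R1 ‖ R2 (parallel, both between nodes 0 and 1) = 1/(1/1000 + 1/5100) = 836.1 Ω
  Rp2 = R3 ‖ R4 (parallel, both between nodes 0 and 3) = 1/(1/16000 + 1/56000) = 12440 Ω
  Rs1 = Rp1 + Rp2 (series, joined only at node 0) = 836.1 + 12440 = 13280 Ω
  Rp3 = R5 ‖ Rs1 (parallel, both between nodes 1 and 3) = 1/(1/510 + 1/13280) = 491.1 Ω
R_th = 491.1 Ω

Final answer: V_th = 0.03233 V, R_th = 491.1 Ω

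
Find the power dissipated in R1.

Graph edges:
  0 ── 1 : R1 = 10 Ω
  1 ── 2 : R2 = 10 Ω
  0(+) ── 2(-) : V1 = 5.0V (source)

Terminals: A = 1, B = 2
Nodal analysis, taking node 2 as the 0 V reference.
Source V1 fixes V_0 = 5 V.
KCL at each unknown node (sum of currents leaving = 0; resistances in Ω):
  Node 1: (V_1 - 5)/10 + (V_1 - 0)/10 = 0
Collecting terms: 0.2 × V_1 = 0.5  =>  V_1 = 2.5 V
I_R1 = (V_0 - V_1)/R1 = (5 - 2.5)/10 = 0.25 A
P_R1 = I_R1² × R1 = (0.25)² × 10 = 0.625 W

Final answer: 0.625 W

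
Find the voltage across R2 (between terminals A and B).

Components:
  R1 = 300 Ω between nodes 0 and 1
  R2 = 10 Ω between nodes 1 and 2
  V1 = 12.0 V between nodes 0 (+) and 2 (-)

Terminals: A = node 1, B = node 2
R1 and R2 are in series across V1 (node 0 → node 1 → node 2), and the output A–B is taken across R2, so this is a voltage divider.
Series current: I = V1/(R1 + R2) = 12/(300 + 10) = 12/310 = 0.03871 A
V_R2 = I × R2 = V1 × R2/(R1 + R2) = 12 × 10/310 = 0.3871 V

Final answer: 0.3871 V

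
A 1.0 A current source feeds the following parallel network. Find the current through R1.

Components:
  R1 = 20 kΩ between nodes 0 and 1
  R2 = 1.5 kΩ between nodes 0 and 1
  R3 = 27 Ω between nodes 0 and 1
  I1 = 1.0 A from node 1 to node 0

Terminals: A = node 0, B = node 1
All resistors sit directly between nodes 0 and 1, so they are in parallel and share one voltage V; the full source current 1 A splits among them.
1/R_par = 1/20000 + 1/1500 + 1/27 = 0.03775 S  =>  R_par = 26.49 Ω
V = I × R_par = 1 × 26.49 = 26.49 V
I_R1 = V/R1 = 26.49/20000 = 0.001324 A

Final answer: 0.001324 A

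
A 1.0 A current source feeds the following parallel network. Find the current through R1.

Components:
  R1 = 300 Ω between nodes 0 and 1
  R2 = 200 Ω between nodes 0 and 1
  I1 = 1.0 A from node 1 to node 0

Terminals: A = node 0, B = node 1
All resistors sit directly between nodes 0 and 1, so they are in parallel and share one voltage V; the full source current 1 A splits among them.
1/R_par = 1/300 + 1/200 = 0.008333 S  =>  R_par = 120 Ω
V = I × R_par = 1 × 120 = 120 V
I_R1 = V/R1 = 120/300 = 0.4 A

Final answer: 0.4 A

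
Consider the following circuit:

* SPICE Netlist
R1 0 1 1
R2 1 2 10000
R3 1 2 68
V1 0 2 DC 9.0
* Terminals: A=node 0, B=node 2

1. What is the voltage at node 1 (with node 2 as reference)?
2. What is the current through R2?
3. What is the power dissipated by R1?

Nodal analysis, taking node 2 as the 0 V reference.
Source V1 fixes V_0 = 9 V.
KCL at each unknown node (sum of currents leaving = 0; resistances in Ω):
  Node 1: (V_1 - 9)/1 + (V_1 - 0)/10000 + (V_1 - 0)/68 = 0
Collecting terms: 1.015 × V_1 = 9  =>  V_1 = 8.869 V
Part 1:
  Read off the nodal solution: V_1 = 8.869 V
Part 2:
  I_R2 = (V_1 - V_2)/R2 = (8.869 - 0)/10000 = 0.0008869 A
  Magnitude: I_R2 = 0.0008869 A
Part 3:
  I_R1 = (V_0 - V_1)/R1 = (9 - 8.869)/1 = 0.1313 A
  P_R1 = I_R1² × R1 = (0.1313)² × 1 = 0.01724 W

Final answers:
1. V_1 = 8.869 V
2. I_R2 = 0.0008869 A
3. P_R1 = 0.01724 W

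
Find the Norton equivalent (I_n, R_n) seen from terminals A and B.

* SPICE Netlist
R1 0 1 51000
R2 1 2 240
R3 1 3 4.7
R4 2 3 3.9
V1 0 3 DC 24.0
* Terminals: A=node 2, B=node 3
Find the Thévenin equivalent first; then I_n = V_th/R_th and R_n = R_th.
Step 1 — V_th is the open-circuit voltage V_A - V_B (nothing connected across the terminals).
Nodal analysis, taking node 3 as the 0 V reference.
Source V1 fixes V_0 = 24 V.
KCL at each unknown node (sum of currents leaving = 0; resistances in Ω):
  Node 1: (V_1 - 24)/51000 + (V_1 - V_2)/240 + (V_1 - 0)/4.7 = 0
  Node 2: (V_2 - V_1)/240 + (V_2 - 0)/3.9 = 0
Collecting terms (coefficients in siemens):
  0.217·V_1 - 0.004167·V_2 = 0.0004706
  0.2606·V_2 - 0.004167·V_1 = 0
Determinant D = (0.217)(0.2606) - (-0.004167)(-0.004167) = 0.05652
V_1 = [(0.0004706)(0.2606) - (-0.004167)(0)]/D = 0.00217 V
V_2 = [(0.217)(0) - (0.0004706)(-0.004167)]/D = 0.00003469 V
V_th = V_2 - V_3 = 0.00003469 - 0 = 0.00003469 V
Step 2 — R_th: zero the source — replace V1 by a short circuit (node 3 merges into node 0) — and find the resistance seen between A (node 2) and B (node 0).
Reduce the network between node 2 (A) and node 0 (B) by series/parallel combination:
  Rp1 = R1 ‖ R3 (parallel, both between nodes 0 and 1) = 1/(1/51000 + 1/4.7) = 4.7 Ω
  Rs1 = R2 + Rp1 (series, joined only at node 1) = 240 + 4.7 = 244.7 Ω
  Rp2 = R4 ‖ Rs1 (parallel, both between nodes 0 and 2) = 1/(1/3.9 + 1/244.7) = 3.839 Ω
R_th = 3.839 Ω
I_n = V_th/R_th = 0.00003469/3.839 = 0.000009038 A, and R_n = R_th = 3.839 Ω

Final answer: I_n = 9.038e-06 A, R_n = 3.839 Ω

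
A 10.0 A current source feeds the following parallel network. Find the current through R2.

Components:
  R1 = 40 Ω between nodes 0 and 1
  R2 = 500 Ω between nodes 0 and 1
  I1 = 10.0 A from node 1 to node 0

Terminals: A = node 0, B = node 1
All resistors sit directly between nodes 0 and 1, so they are in parallel and share one voltage V; the full source current 10 A splits among them.
1/R_par = 1/40 + 1/500 = 0.027 S  =>  R_par = 37.04 Ω
V = I × R_par = 10 × 37.04 = 370.4 V
I_R2 = V/R2 = 370.4/500 = 0.7407 A

Final answer: 0.7407 A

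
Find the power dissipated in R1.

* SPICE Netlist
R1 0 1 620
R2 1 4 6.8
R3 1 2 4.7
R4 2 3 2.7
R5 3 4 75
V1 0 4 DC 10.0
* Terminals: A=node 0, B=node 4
Nodal analysis, taking node 4 as the 0 V reference.
Source V1 fixes V_0 = 10 V.
KCL at each unknown node (sum of currents leaving = 0; resistances in Ω):
  Node 1: (V_1 - 10)/620 + (V_1 - 0)/6.8 + (V_1 - V_2)/4.7 = 0
  Node 2: (V_2 - V_1)/4.7 + (V_2 - V_3)/2.7 = 0
  Node 3: (V_3 - V_2)/2.7 + (V_3 - 0)/75 = 0
Collecting terms (coefficients in siemens):
  0.3614·V_1 - 0.2128·V_2 = 0.01613
  0.5831·V_2 - 0.2128·V_1 - 0.3704·V_3 = 0
  0.3837·V_3 - 0.3704·V_2 = 0
Solving these 3 simultaneous equations (Gaussian elimination) gives:
  V_1 = 0.1003 V, V_2 = 0.09458 V, V_3 = 0.09129 V
I_R1 = (V_0 - V_1)/R1 = (10 - 0.1003)/620 = 0.01597 A
P_R1 = I_R1² × R1 = (0.01597)² × 620 = 0.1581 W

Final answer: 0.1581 W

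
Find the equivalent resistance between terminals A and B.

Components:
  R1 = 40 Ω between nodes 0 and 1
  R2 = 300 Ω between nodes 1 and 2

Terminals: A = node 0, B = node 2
Reduce the network between node 0 (A) and node 2 (B) by series/parallel combination:
  Rs1 = R1 + R2 (series, joined only at node 1) = 40 + 300 = 340 Ω
R_eq = 340 Ω

Final answer: 340 Ω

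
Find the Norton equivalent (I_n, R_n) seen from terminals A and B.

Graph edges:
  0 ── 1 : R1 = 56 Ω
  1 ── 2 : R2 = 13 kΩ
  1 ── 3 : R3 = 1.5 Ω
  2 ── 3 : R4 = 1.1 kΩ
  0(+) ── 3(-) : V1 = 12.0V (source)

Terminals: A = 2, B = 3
Find the Thévenin equivalent first; then I_n = V_th/R_th and R_n = R_th.
Step 1 — V_th is the open-circuit voltage V_A - V_B (nothing connected across the terminals).
Nodal analysis, taking node 3 as the 0 V reference.
Source V1 fixes V_0 = 12 V.
KCL at each unknown node (sum of currents leaving = 0; resistances in Ω):
  Node 1: (V_1 - 12)/56 + (V_1 - V_2)/13000 + (V_1 - 0)/1.5 = 0
  Node 2: (V_2 - V_1)/13000 + (V_2 - 0)/1100 = 0
Collecting terms (coefficients in siemens):
  0.6846·V_1 - 0.00007692·V_2 = 0.2143
  0.000986·V_2 - 0.00007692·V_1 = 0
Determinant D = (0.6846)(0.000986) - (-0.00007692)(-0.00007692) = 0.000675
V_1 = [(0.2143)(0.000986) - (-0.00007692)(0)]/D = 0.313 V
V_2 = [(0.6846)(0) - (0.2143)(-0.00007692)]/D = 0.02442 V
V_th = V_2 - V_3 = 0.02442 - 0 = 0.02442 V
Step 2 — R_th: zero the source — replace V1 by a short circuit (node 3 merges into node 0) — and find the resistance seen between A (node 2) and B (node 0).
Reduce the network between node 2 (A) and node 0 (B) by series/parallel combination:
  Rp1 = R1 ‖ R3 (parallel, both between nodes 0 and 1) = 1/(1/56 + 1/1.5) = 1.461 Ω
  Rs1 = R2 + Rp1 (series, joined only at node 1) = 13000 + 1.461 = 13000 Ω
  Rp2 = R4 ‖ Rs1 (parallel, both between nodes 0 and 2) = 1/(1/1100 + 1/13000) = 1014 Ω
R_th = 1.014 kΩ
I_n = V_th/R_th = 0.02442/1014 = 0.00002408 A, and R_n = R_th = 1.014 kΩ

Final answer: I_n = 2.408e-05 A, R_n = 1.014 kΩ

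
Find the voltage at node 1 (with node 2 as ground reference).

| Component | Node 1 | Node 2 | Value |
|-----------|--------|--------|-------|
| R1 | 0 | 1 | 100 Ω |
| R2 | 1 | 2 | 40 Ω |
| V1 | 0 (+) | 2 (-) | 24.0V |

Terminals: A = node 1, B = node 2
Nodal analysis, taking node 2 as the 0 V reference.
Source V1 fixes V_0 = 24 V.
KCL at each unknown node (sum of currents leaving = 0; resistances in Ω):
  Node 1: (V_1 - 24)/100 + (V_1 - 0)/40 = 0
Collecting terms: 0.035 × V_1 = 0.24  =>  V_1 = 6.857 V
The requested potential is V_1 = 6.857 V.

Final answer: V_1 = 6.857 V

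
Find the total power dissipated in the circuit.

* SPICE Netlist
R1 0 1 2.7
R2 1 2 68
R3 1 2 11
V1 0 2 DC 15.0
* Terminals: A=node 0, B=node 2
Nodal analysis, taking node 2 as the 0 V reference.
Source V1 fixes V_0 = 15 V.
KCL at each unknown node (sum of currents leaving = 0; resistances in Ω):
  Node 1: (V_1 - 15)/2.7 + (V_1 - 0)/68 + (V_1 - 0)/11 = 0
Collecting terms: 0.476 × V_1 = 5.556  =>  V_1 = 11.67 V
Power in each resistor, P = (ΔV)²/R:
  P_R1 = (15 - 11.67)²/2.7 = 4.103 W
  P_R2 = (11.67 - 0)²/68 = 2.003 W
  P_R3 = (11.67 - 0)²/11 = 12.38 W
P_total = P_R1 + P_R2 + P_R3 = 18.49 W

Final answer: 18.49 W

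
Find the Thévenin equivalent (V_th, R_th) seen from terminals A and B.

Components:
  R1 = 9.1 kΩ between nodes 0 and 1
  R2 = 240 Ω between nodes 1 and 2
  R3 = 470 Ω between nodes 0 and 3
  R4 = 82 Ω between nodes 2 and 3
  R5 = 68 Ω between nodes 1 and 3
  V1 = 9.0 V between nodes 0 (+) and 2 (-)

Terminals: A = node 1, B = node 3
Step 1 — V_th is the open-circuit voltage V_A - V_B (nothing connected across the terminals).
Nodal analysis, taking node 2 as the 0 V reference.
Source V1 fixes V_0 = 9 V.
KCL at each unknown node (sum of currents leaving = 0; resistances in Ω):
  Node 1: (V_1 - 9)/9100 + (V_1 - 0)/240 + (V_1 - V_3)/68 = 0
  Node 3: (V_3 - 9)/470 + (V_3 - 0)/82 + (V_3 - V_1)/68 = 0
Collecting terms (coefficients in siemens):
  0.01898·V_1 - 0.01471·V_3 = 0.000989
  0.02903·V_3 - 0.01471·V_1 = 0.01915
Determinant D = (0.01898)(0.02903) - (-0.01471)(-0.01471) = 0.0003348
V_1 = [(0.000989)(0.02903) - (-0.01471)(0.01915)]/D = 0.9269 V
V_3 = [(0.01898)(0.01915) - (0.000989)(-0.01471)]/D = 1.129 V
V_th = V_1 - V_3 = 0.9269 - 1.129 = -0.2023 V
Step 2 — R_th: zero the source — replace V1 by a short circuit (node 2 merges into node 0) — and find the resistance seen between A (node 1) and B (node 3).
Reduce the network between node 1 (A) and node 3 (B) by series/parallel combination:
  Rp1 = R1 ‖ R2 (parallel, both between nodes 0 and 1) = 1/(1/9100 + 1/240) = 233.8 Ω
  Rp2 = R3 ‖ R4 (parallel, both between nodes 0 and 3) = 1/(1/470 + 1/82) = 69.82 Ω
  Rs1 = Rp1 + Rp2 (series, joined only at node 0) = 233.8 + 69.82 = 303.7 Ω
  Rp3 = R5 ‖ Rs1 (parallel, both between nodes 1 and 3) = 1/(1/68 + 1/303.7) = 55.56 Ω
R_th = 55.56 Ω

Final answer: V_th = -0.2023 V, R_th = 55.56 Ω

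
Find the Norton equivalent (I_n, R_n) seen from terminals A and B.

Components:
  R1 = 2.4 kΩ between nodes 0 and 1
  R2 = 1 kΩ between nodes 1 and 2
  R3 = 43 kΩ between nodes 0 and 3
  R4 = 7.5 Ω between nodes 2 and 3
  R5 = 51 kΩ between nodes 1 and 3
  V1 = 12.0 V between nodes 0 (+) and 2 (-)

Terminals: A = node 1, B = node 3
Find the Thévenin equivalent first; then I_n = V_th/R_th and R_n = R_th.
Step 1 — V_th is the open-circuit voltage V_A - V_B (nothing connected across the terminals).
Nodal analysis, taking node 2 as the 0 V reference.
Source V1 fixes V_0 = 12 V.
KCL at each unknown node (sum of currents leaving = 0; resistances in Ω):
  Node 1: (V_1 - 12)/2400 + (V_1 - 0)/1000 + (V_1 - V_3)/51000 = 0
  Node 3: (V_3 - 12)/43000 + (V_3 - 0)/7.5 + (V_3 - V_1)/51000 = 0
Collecting terms (coefficients in siemens):
  0.001436·V_1 - 0.00001961·V_3 = 0.005
  0.1334·V_3 - 0.00001961·V_1 = 0.0002791
Determinant D = (0.001436)(0.1334) - (-0.00001961)(-0.00001961) = 0.0001916
V_1 = [(0.005)(0.1334) - (-0.00001961)(0.0002791)]/D = 3.481 V
V_3 = [(0.001436)(0.0002791) - (0.005)(-0.00001961)]/D = 0.002604 V
V_th = V_1 - V_3 = 3.481 - 0.002604 = 3.479 V
Step 2 — R_th: zero the source — replace V1 by a short circuit (node 2 merges into node 0) — and find the resistance seen between A (node 1) and B (node 3).
Reduce the network between node 1 (A) and node 3 (B) by series/parallel combination:
  Rp1 = R1 ‖ R2 (parallel, both between nodes 0 and 1) = 1/(1/2400 + 1/1000) = 705.9 Ω
  Rp2 = R3 ‖ R4 (parallel, both between nodes 0 and 3) = 1/(1/43000 + 1/7.5) = 7.499 Ω
  Rs1 = Rp1 + Rp2 (series, joined only at node 0) = 705.9 + 7.499 = 713.4 Ω
  Rp3 = R5 ‖ Rs1 (parallel, both between nodes 1 and 3) = 1/(1/51000 + 1/713.4) = 703.5 Ω
R_th = 703.5 Ω
I_n = V_th/R_th = 3.479/703.5 = 0.004945 A, and R_n = R_th = 703.5 Ω

Final answer: I_n = 0.004945 A, R_n = 703.5 Ω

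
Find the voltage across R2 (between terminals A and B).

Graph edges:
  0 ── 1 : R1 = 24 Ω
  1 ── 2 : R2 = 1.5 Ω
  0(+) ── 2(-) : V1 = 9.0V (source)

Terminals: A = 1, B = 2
R1 and R2 are in series across V1 (node 0 → node 1 → node 2), and the output A–B is taken across R2, so this is a voltage divider.
Series current: I = V1/(R1 + R2) = 9/(24 + 1.5) = 9/25.5 = 0.3529 A
V_R2 = I × R2 = V1 × R2/(R1 + R2) = 9 × 1.5/25.5 = 0.5294 V

Final answer: 0.5294 V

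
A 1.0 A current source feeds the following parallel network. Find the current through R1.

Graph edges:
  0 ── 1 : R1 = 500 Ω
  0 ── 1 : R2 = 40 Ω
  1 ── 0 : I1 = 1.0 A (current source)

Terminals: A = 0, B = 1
All resistors sit directly between nodes 0 and 1, so they are in parallel and share one voltage V; the full source current 1 A splits among them.
1/R_par = 1/500 + 1/40 = 0.027 S  =>  R_par = 37.04 Ω
V = I × R_par = 1 × 37.04 = 37.04 V
I_R1 = V/R1 = 37.04/500 = 0.07407 A

Final answer: 0.07407 A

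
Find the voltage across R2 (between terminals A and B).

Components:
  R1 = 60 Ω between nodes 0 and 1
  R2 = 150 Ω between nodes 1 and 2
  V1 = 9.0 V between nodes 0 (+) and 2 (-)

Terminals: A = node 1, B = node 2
R1 and R2 are in series across V1 (node 0 → node 1 → node 2), and the output A–B is taken across R2, so this is a voltage divider.
Series current: I = V1/(R1 + R2) = 9/(60 + 150) = 9/210 = 0.04286 A
V_R2 = I × R2 = V1 × R2/(R1 + R2) = 9 × 150/210 = 6.429 V

Final answer: 6.429 V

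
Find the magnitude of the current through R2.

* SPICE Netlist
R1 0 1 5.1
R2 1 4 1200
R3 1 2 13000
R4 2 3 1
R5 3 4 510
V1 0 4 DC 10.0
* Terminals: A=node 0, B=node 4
Nodal analysis, taking node 4 as the 0 V reference.
Source V1 fixes V_0 = 10 V.
KCL at each unknown node (sum of currents leaving = 0; resistances in Ω):
  Node 1: (V_1 - 10)/5.1 + (V_1 - 0)/1200 + (V_1 - V_2)/13000 = 0
  Node 2: (V_2 - V_1)/13000 + (V_2 - V_3)/1 = 0
  Node 3: (V_3 - V_2)/1 + (V_3 - 0)/510 = 0
Collecting terms (coefficients in siemens):
  0.197·V_1 - 0.00007692·V_2 = 1.961
  1·V_2 - 0.00007692·V_1 - 1·V_3 = 0
  1.002·V_3 - 1·V_2 = 0
Solving these 3 simultaneous equations (Gaussian elimination) gives:
  V_1 = 9.954 V, V_2 = 0.3765 V, V_3 = 0.3757 V
I_R2 = (V_1 - V_4)/R2 = (9.954 - 0)/1200 = 0.008295 A
|I_R2| = 0.008295 A

Final answer: |I_R2| = 0.008295 A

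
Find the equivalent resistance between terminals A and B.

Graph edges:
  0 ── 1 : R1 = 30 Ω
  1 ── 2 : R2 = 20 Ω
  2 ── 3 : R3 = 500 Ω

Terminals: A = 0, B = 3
Reduce the network between node 0 (A) and node 3 (B) by series/parallel combination:
  Rs1 = R1 + R2 (series, joined only at node 1) = 30 + 20 = 50 Ω
  Rs2 = R3 + Rs1 (series, joined only at node 2) = 500 + 50 = 550 Ω
R_eq = 550 Ω

Final answer: 550 Ω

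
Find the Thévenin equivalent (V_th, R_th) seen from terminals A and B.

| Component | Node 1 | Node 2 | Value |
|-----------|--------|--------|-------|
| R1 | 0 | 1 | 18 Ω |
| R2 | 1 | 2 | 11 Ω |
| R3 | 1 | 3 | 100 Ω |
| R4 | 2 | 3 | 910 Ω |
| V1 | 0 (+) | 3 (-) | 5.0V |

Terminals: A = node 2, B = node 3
Step 1 — V_th is the open-circuit voltage V_A - V_B (nothing connected across the terminals).
Nodal analysis, taking node 3 as the 0 V reference.
Source V1 fixes V_0 = 5 V.
KCL at each unknown node (sum of currents leaving = 0; resistances in Ω):
  Node 1: (V_1 - 5)/18 + (V_1 - V_2)/11 + (V_1 - 0)/100 = 0
  Node 2: (V_2 - V_1)/11 + (V_2 - 0)/910 = 0
Collecting terms (coefficients in siemens):
  0.1565·V_1 - 0.09091·V_2 = 0.2778
  0.09201·V_2 - 0.09091·V_1 = 0
Determinant D = (0.1565)(0.09201) - (-0.09091)(-0.09091) = 0.006132
V_1 = [(0.2778)(0.09201) - (-0.09091)(0)]/D = 4.168 V
V_2 = [(0.1565)(0) - (0.2778)(-0.09091)]/D = 4.118 V
V_th = V_2 - V_3 = 4.118 - 0 = 4.118 V
Step 2 — R_th: zero the source — replace V1 by a short circuit (node 3 merges into node 0) — and find the resistance seen between A (node 2) and B (node 0).
Reduce the network between node 2 (A) and node 0 (B) by series/parallel combination:
  Rp1 = R1 ‖ R3 (parallel, both between nodes 0 and 1) = 1/(1/18 + 1/100) = 15.25 Ω
  Rs1 = R2 + Rp1 (series, joined only at node 1) = 11 + 15.25 = 26.25 Ω
  Rp2 = R4 ‖ Rs1 (parallel, both between nodes 0 and 2) = 1/(1/910 + 1/26.25) = 25.52 Ω
R_th = 25.52 Ω

Final answer: V_th = 4.118 V, R_th = 25.52 Ω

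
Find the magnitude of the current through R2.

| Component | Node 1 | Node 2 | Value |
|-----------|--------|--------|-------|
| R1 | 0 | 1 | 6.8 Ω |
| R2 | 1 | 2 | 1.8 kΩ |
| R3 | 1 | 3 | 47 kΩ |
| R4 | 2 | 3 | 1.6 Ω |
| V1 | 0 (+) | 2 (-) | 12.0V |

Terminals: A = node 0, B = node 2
Nodal analysis, taking node 2 as the 0 V reference.
Source V1 fixes V_0 = 12 V.
KCL at each unknown node (sum of currents leaving = 0; resistances in Ω):
  Node 1: (V_1 - 12)/6.8 + (V_1 - 0)/1800 + (V_1 - V_3)/47000 = 0
  Node 3: (V_3 - V_1)/47000 + (V_3 - 0)/1.6 = 0
Collecting terms (coefficients in siemens):
  0.1476·V_1 - 0.00002128·V_3 = 1.765
  0.625·V_3 - 0.00002128·V_1 = 0
Determinant D = (0.1476)(0.625) - (-0.00002128)(-0.00002128) = 0.09228
V_1 = [(1.765)(0.625) - (-0.00002128)(0)]/D = 11.95 V
V_3 = [(0.1476)(0) - (1.765)(-0.00002128)]/D = 0.0004069 V
I_R2 = (V_1 - V_2)/R2 = (11.95 - 0)/1800 = 0.006641 A
|I_R2| = 0.006641 A

Final answer: |I_R2| = 0.006641 A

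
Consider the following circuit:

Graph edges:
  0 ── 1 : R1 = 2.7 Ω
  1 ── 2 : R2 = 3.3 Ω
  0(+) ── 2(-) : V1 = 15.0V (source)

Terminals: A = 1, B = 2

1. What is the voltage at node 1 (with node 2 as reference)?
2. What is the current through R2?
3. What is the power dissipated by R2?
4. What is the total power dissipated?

Nodal analysis, taking node 2 as the 0 V reference.
Source V1 fixes V_0 = 15 V.
KCL at each unknown node (sum of currents leaving = 0; resistances in Ω):
  Node 1: (V_1 - 15)/2.7 + (V_1 - 0)/3.3 = 0
Collecting terms: 0.6734 × V_1 = 5.556  =>  V_1 = 8.25 V
Part 1:
  Read off the nodal solution: V_1 = 8.25 V
Part 2:
  I_R2 = (V_1 - V_2)/R2 = (8.25 - 0)/3.3 = 2.5 A
  Magnitude: I_R2 = 2.5 A
Part 3:
  I_R2 = (V_1 - V_2)/R2 = (8.25 - 0)/3.3 = 2.5 A
  P_R2 = I_R2² × R2 = (2.5)² × 3.3 = 20.62 W
Part 4:
  Power in each resistor, P = (ΔV)²/R:
    P_R1 = (15 - 8.25)²/2.7 = 16.88 W
    P_R2 = (8.25 - 0)²/3.3 = 20.62 W
  P_total = P_R1 + P_R2 = 37.5 W

Final answers:
1. V_1 = 8.25 V
2. I_R2 = 2.5 A
3. P_R2 = 20.62 W
4. P_total = 37.5 W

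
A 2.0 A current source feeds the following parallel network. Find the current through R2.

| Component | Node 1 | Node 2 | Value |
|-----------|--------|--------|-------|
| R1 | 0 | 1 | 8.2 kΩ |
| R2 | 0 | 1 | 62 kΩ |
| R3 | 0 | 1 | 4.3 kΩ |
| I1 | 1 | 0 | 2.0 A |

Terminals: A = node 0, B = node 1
All resistors sit directly between nodes 0 and 1, so they are in parallel and share one voltage V; the full source current 2 A splits among them.
1/R_par = 1/8200 + 1/62000 + 1/4300 = 0.0003706 S  =>  R_par = 2698 Ω
V = I × R_par = 2 × 2698 = 5396 V
I_R2 = V/R2 = 5396/62000 = 0.08703 A

Final answer: 0.08703 A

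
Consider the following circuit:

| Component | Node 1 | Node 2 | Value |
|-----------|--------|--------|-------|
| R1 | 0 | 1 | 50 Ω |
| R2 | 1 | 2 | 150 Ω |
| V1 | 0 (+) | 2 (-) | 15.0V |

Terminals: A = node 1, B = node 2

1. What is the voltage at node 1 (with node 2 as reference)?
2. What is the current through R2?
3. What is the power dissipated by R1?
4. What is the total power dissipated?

Nodal analysis, taking node 2 as the 0 V reference.
Source V1 fixes V_0 = 15 V.
KCL at each unknown node (sum of currents leaving = 0; resistances in Ω):
  Node 1: (V_1 - 15)/50 + (V_1 - 0)/150 = 0
Collecting terms: 0.02667 × V_1 = 0.3  =>  V_1 = 11.25 V
Part 1:
  Read off the nodal solution: V_1 = 11.25 V
Part 2:
  I_R2 = (V_1 - V_2)/R2 = (11.25 - 0)/150 = 0.075 A
  Magnitude: I_R2 = 0.075 A
Part 3:
  I_R1 = (V_0 - V_1)/R1 = (15 - 11.25)/50 = 0.075 A
  P_R1 = I_R1² × R1 = (0.075)² × 50 = 0.2812 W
Part 4:
  Power in each resistor, P = (ΔV)²/R:
    P_R1 = (15 - 11.25)²/50 = 0.2812 W
    P_R2 = (11.25 - 0)²/150 = 0.8438 W
  P_total = P_R1 + P_R2 = 1.125 W

Final answers:
1. V_1 = 11.25 V
2. I_R2 = 0.075 A
3. P_R1 = 0.2812 W
4. P_total = 1.125 W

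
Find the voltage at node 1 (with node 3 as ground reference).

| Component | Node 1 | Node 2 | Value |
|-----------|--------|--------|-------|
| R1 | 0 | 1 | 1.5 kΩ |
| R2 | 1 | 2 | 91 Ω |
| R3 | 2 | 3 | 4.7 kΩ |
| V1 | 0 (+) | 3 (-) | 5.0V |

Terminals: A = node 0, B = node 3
Nodal analysis, taking node 3 as the 0 V reference.
Source V1 fixes V_0 = 5 V.
KCL at each unknown node (sum of currents leaving = 0; resistances in Ω):
  Node 1: (V_1 - 5)/1500 + (V_1 - V_2)/91 = 0
  Node 2: (V_2 - V_1)/91 + (V_2 - 0)/4700 = 0
Collecting terms (coefficients in siemens):
  0.01166·V_1 - 0.01099·V_2 = 0.003333
  0.0112·V_2 - 0.01099·V_1 = 0
Determinant D = (0.01166)(0.0112) - (-0.01099)(-0.01099) = 0.000009806
V_1 = [(0.003333)(0.0112) - (-0.01099)(0)]/D = 3.808 V
V_2 = [(0.01166)(0) - (0.003333)(-0.01099)]/D = 3.735 V
The requested potential is V_1 = 3.808 V.

Final answer: V_1 = 3.808 V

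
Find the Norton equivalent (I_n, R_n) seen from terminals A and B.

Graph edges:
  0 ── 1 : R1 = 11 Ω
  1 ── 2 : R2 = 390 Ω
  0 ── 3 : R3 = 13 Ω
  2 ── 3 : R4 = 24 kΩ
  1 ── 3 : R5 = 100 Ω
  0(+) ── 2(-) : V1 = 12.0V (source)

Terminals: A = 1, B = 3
Find the Thévenin equivalent first; then I_n = V_th/R_th and R_n = R_th.
Step 1 — V_th is the open-circuit voltage V_A - V_B (nothing connected across the terminals).
Nodal analysis, taking node 2 as the 0 V reference.
Source V1 fixes V_0 = 12 V.
KCL at each unknown node (sum of currents leaving = 0; resistances in Ω):
  Node 1: (V_1 - 12)/11 + (V_1 - 0)/390 + (V_1 - V_3)/100 = 0
  Node 3: (V_3 - 12)/13 + (V_3 - 0)/24000 + (V_3 - V_1)/100 = 0
Collecting terms (coefficients in siemens):
  0.1035·V_1 - 0.01·V_3 = 1.091
  0.08696·V_3 - 0.01·V_1 = 0.9231
Determinant D = (0.1035)(0.08696) - (-0.01)(-0.01) = 0.008899
V_1 = [(1.091)(0.08696) - (-0.01)(0.9231)]/D = 11.7 V
V_3 = [(0.1035)(0.9231) - (1.091)(-0.01)]/D = 11.96 V
V_th = V_1 - V_3 = 11.7 - 11.96 = -0.2609 V
Step 2 — R_th: zero the source — replace V1 by a short circuit (node 2 merges into node 0) — and find the resistance seen between A (node 1) and B (node 3).
Reduce the network between node 1 (A) and node 3 (B) by series/parallel combination:
  Rp1 = R1 ‖ R2 (parallel, both between nodes 0 and 1) = 1/(1/11 + 1/390) = 10.7 Ω
  Rp2 = R3 ‖ R4 (parallel, both between nodes 0 and 3) = 1/(1/13 + 1/24000) = 12.99 Ω
  Rs1 = Rp1 + Rp2 (series, joined only at node 0) = 10.7 + 12.99 = 23.69 Ω
  Rp3 = R5 ‖ Rs1 (parallel, both between nodes 1 and 3) = 1/(1/100 + 1/23.69) = 19.15 Ω
R_th = 19.15 Ω
I_n = V_th/R_th = -0.2609/19.15 = -0.01362 A, and R_n = R_th = 19.15 Ω

Final answer: I_n = -0.01362 A, R_n = 19.15 Ω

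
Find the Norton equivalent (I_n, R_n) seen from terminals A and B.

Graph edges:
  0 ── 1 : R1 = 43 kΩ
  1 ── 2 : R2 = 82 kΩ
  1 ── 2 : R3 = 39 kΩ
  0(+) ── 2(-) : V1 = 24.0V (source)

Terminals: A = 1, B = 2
Find the Thévenin equivalent first; then I_n = V_th/R_th and R_n = R_th.
Step 1 — V_th is the open-circuit voltage V_A - V_B (nothing connected across the terminals).
Nodal analysis, taking node 2 as the 0 V reference.
Source V1 fixes V_0 = 24 V.
KCL at each unknown node (sum of currents leaving = 0; resistances in Ω):
  Node 1: (V_1 - 24)/43000 + (V_1 - 0)/82000 + (V_1 - 0)/39000 = 0
Collecting terms: 0.00006109 × V_1 = 0.0005581  =>  V_1 = 9.136 V
V_th = V_1 - V_2 = 9.136 - 0 = 9.136 V
Step 2 — R_th: zero the source — replace V1 by a short circuit (node 2 merges into node 0) — and find the resistance seen between A (node 1) and B (node 0).
Reduce the network between node 1 (A) and node 0 (B) by series/parallel combination:
  Rp1 = R1 ‖ R2 ‖ R3 (parallel, all between nodes 0 and 1) = 1/(1/43000 + 1/82000 + 1/39000) = 16370 Ω
R_th = 16.37 kΩ
I_n = V_th/R_th = 9.136/16370 = 0.0005581 A, and R_n = R_th = 16.37 kΩ

Final answer: I_n = 0.0005581 A, R_n = 16.37 kΩ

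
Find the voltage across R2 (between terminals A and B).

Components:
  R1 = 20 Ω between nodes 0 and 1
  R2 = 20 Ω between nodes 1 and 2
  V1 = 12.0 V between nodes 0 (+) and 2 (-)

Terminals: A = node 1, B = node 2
R1 and R2 are in series across V1 (node 0 → node 1 → node 2), and the output A–B is taken across R2, so this is a voltage divider.
Series current: I = V1/(R1 + R2) = 12/(20 + 20) = 12/40 = 0.3 A
V_R2 = I × R2 = V1 × R2/(R1 + R2) = 12 × 20/40 = 6 V

Final answer: 6 V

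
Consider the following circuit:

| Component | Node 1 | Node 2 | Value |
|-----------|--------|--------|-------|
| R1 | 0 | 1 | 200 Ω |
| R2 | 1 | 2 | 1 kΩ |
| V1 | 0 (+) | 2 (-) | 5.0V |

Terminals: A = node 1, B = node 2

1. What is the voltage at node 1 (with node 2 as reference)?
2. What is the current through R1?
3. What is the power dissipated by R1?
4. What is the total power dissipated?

Nodal analysis, taking node 2 as the 0 V reference.
Source V1 fixes V_0 = 5 V.
KCL at each unknown node (sum of currents leaving = 0; resistances in Ω):
  Node 1: (V_1 - 5)/200 + (V_1 - 0)/1000 = 0
Collecting terms: 0.006 × V_1 = 0.025  =>  V_1 = 4.167 V
Part 1:
  Read off the nodal solution: V_1 = 4.167 V
Part 2:
  I_R1 = (V_0 - V_1)/R1 = (5 - 4.167)/200 = 0.004167 A
  Magnitude: I_R1 = 0.004167 A
Part 3:
  I_R1 = (V_0 - V_1)/R1 = (5 - 4.167)/200 = 0.004167 A
  P_R1 = I_R1² × R1 = (0.004167)² × 200 = 0.003472 W
Part 4:
  Power in each resistor, P = (ΔV)²/R:
    P_R1 = (5 - 4.167)²/200 = 0.003472 W
    P_R2 = (4.167 - 0)²/1000 = 0.01736 W
  P_total = P_R1 + P_R2 = 0.02083 W

Final answers:
1. V_1 = 4.167 V
2. I_R1 = 0.004167 A
3. P_R1 = 0.003472 W
4. P_total = 0.02083 W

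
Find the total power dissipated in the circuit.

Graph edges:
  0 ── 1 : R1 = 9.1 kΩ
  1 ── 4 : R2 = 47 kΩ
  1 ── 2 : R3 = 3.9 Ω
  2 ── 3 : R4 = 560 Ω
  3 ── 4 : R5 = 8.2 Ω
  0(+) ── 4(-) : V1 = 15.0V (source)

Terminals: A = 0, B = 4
Nodal analysis, taking node 4 as the 0 V reference.
Source V1 fixes V_0 = 15 V.
KCL at each unknown node (sum of currents leaving = 0; resistances in Ω):
  Node 1: (V_1 - 15)/9100 + (V_1 - 0)/47000 + (V_1 - V_2)/3.9 = 0
  Node 2: (V_2 - V_1)/3.9 + (V_2 - V_3)/560 = 0
  Node 3: (V_3 - V_2)/560 + (V_3 - 0)/8.2 = 0
Collecting terms (coefficients in siemens):
  0.2565·V_1 - 0.2564·V_2 = 0.001648
  0.2582·V_2 - 0.2564·V_1 - 0.001786·V_3 = 0
  0.1237·V_3 - 0.001786·V_2 = 0
Solving these 3 simultaneous equations (Gaussian elimination) gives:
  V_1 = 0.8772 V, V_2 = 0.8712 V, V_3 = 0.01257 V
Power in each resistor, P = (ΔV)²/R:
  P_R1 = (15 - 0.8772)²/9100 = 0.02192 W
  P_R2 = (0.8772 - 0)²/47000 = 0.00001637 W
  P_R3 = (0.8772 - 0.8712)²/3.9 = 0.000009169 W
  P_R4 = (0.8712 - 0.01257)²/560 = 0.001317 W
  P_R5 = (0.01257 - 0)²/8.2 = 0.00001928 W
P_total = P_R1 + P_R2 + P_R3 + P_R4 + P_R5 = 0.02328 W

Final answer: 0.02328 W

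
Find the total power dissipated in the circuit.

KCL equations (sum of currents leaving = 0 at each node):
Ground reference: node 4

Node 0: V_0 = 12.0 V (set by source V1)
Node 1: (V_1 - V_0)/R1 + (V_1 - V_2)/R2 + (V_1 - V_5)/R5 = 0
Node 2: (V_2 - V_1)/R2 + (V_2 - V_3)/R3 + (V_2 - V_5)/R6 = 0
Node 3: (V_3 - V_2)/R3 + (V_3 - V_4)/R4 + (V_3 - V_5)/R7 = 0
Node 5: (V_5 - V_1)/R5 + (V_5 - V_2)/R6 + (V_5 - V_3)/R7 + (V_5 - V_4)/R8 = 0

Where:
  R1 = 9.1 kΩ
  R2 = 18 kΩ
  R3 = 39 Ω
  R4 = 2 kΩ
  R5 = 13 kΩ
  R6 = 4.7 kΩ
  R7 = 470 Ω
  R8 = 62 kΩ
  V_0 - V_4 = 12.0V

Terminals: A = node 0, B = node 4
Nodal analysis, taking node 4 as the 0 V reference.
Source V1 fixes V_0 = 12 V.
KCL at each unknown node (sum of currents leaving = 0; resistances in Ω):
  Node 1: (V_1 - 12)/9100 + (V_1 - V_2)/18000 + (V_1 - V_5)/13000 = 0
  Node 2: (V_2 - V_1)/18000 + (V_2 - V_3)/39 + (V_2 - V_5)/4700 = 0
  Node 3: (V_3 - V_2)/39 + (V_3 - 0)/2000 + (V_3 - V_5)/470 = 0
  Node 5: (V_5 - V_1)/13000 + (V_5 - V_2)/4700 + (V_5 - V_3)/470 + (V_5 - 0)/62000 = 0
Collecting terms (coefficients in siemens):
  0.0002424·V_1 - 0.00005556·V_2 - 0.00007692·V_5 = 0.001319
  0.02591·V_2 - 0.00005556·V_1 - 0.02564·V_3 - 0.0002128·V_5 = 0
  0.02827·V_3 - 0.02564·V_2 - 0.002128·V_5 = 0
  0.002433·V_5 - 0.00007692·V_1 - 0.0002128·V_2 - 0.002128·V_3 = 0
Solving these 4 simultaneous equations (Gaussian elimination) gives:
  V_1 = 6.167 V, V_2 = 1.249 V, V_3 = 1.237 V, V_5 = 1.386 V
Power in each resistor, P = (ΔV)²/R:
  P_R1 = (12 - 6.167)²/9100 = 0.003739 W
  P_R2 = (6.167 - 1.249)²/18000 = 0.001344 W
  P_R3 = (1.249 - 1.237)²/39 = 0.000003565 W
  P_R4 = (1.237 - 0)²/2000 = 0.0007654 W
  P_R5 = (6.167 - 1.386)²/13000 = 0.001758 W
  P_R6 = (1.249 - 1.386)²/4700 = 0.000003986 W
  P_R7 = (1.237 - 1.386)²/470 = 0.00004702 W
  P_R8 = (0 - 1.386)²/62000 = 0.00003098 W
P_total = P_R1 + P_R2 + P_R3 + P_R4 + P_R5 + P_R6 + P_R7 + P_R8 = 0.007692 W

Final answer: 0.007692 W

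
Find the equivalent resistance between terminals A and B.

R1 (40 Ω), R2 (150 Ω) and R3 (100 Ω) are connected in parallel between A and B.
Reduce the network between node 0 (A) and node 1 (B) by series/parallel combination:
  Rp1 = R1 ‖ R2 ‖ R3 (parallel, all between nodes 0 and 1) = 1/(1/40 + 1/150 + 1/100) = 24 Ω
R_eq = 24 Ω

Final answer: 24 Ω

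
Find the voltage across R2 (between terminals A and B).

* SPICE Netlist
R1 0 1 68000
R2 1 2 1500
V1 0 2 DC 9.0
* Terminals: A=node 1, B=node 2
R1 and R2 are in series across V1 (node 0 → node 1 → node 2), and the output A–B is taken across R2, so this is a voltage divider.
Series current: I = V1/(R1 + R2) = 9/(68000 + 1500) = 9/69500 = 0.0001295 A
V_R2 = I × R2 = V1 × R2/(R1 + R2) = 9 × 1500/69500 = 0.1942 V

Final answer: 0.1942 V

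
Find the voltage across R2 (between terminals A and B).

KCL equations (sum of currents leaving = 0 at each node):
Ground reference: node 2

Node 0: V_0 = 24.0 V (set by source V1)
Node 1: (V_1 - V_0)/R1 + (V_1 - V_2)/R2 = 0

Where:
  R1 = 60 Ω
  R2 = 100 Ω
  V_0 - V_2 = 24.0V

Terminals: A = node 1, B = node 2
R1 and R2 are in series across V1 (node 0 → node 1 → node 2), and the output A–B is taken across R2, so this is a voltage divider.
Series current: I = V1/(R1 + R2) = 24/(60 + 100) = 24/160 = 0.15 A
V_R2 = I × R2 = V1 × R2/(R1 + R2) = 24 × 100/160 = 15 V

Final answer: 15 V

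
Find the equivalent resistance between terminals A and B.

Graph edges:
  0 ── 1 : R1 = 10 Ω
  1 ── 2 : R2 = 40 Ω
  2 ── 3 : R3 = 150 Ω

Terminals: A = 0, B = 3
Reduce the network between node 0 (A) and node 3 (B) by series/parallel combination:
  Rs1 = R1 + R2 (series, joined only at node 1) = 10 + 40 = 50 Ω
  Rs2 = R3 + Rs1 (series, joined only at node 2) = 150 + 50 = 200 Ω
R_eq = 200 Ω

Final answer: 200 Ω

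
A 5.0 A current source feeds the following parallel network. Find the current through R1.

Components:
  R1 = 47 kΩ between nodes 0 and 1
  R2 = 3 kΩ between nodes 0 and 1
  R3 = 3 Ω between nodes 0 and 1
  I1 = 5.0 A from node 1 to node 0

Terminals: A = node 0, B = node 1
All resistors sit directly between nodes 0 and 1, so they are in parallel and share one voltage V; the full source current 5 A splits among them.
1/R_par = 1/47000 + 1/3000 + 1/3 = 0.3337 S  =>  R_par = 2.997 Ω
V = I × R_par = 5 × 2.997 = 14.98 V
I_R1 = V/R1 = 14.98/47000 = 0.0003188 A

Final answer: 0.0003188 A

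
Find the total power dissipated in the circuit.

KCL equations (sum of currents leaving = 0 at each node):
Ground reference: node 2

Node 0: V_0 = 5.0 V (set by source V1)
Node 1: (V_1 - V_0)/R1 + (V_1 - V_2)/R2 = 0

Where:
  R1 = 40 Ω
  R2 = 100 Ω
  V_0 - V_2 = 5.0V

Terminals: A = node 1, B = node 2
Nodal analysis, taking node 2 as the 0 V reference.
Source V1 fixes V_0 = 5 V.
KCL at each unknown node (sum of currents leaving = 0; resistances in Ω):
  Node 1: (V_1 - 5)/40 + (V_1 - 0)/100 = 0
Collecting terms: 0.035 × V_1 = 0.125  =>  V_1 = 3.571 V
Power in each resistor, P = (ΔV)²/R:
  P_R1 = (5 - 3.571)²/40 = 0.05102 W
  P_R2 = (3.571 - 0)²/100 = 0.1276 W
P_total = P_R1 + P_R2 = 0.1786 W

Final answer: 0.1786 W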